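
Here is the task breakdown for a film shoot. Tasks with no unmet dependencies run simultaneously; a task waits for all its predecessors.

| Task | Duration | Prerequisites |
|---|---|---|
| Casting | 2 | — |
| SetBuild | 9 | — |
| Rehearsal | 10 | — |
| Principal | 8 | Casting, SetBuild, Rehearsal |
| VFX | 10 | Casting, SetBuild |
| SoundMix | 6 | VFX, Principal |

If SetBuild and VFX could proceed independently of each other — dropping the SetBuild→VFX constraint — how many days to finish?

24

Original critical path: SetBuild→VFX→SoundMix = 9+10+6 = 25 ⇒ 25 days.
Without SetBuild→VFX, VFX's earliest start moves from 9 to 2.
The longest chain is now Rehearsal→Principal→SoundMix = 10+8+6 = 24, so the project takes 24 days.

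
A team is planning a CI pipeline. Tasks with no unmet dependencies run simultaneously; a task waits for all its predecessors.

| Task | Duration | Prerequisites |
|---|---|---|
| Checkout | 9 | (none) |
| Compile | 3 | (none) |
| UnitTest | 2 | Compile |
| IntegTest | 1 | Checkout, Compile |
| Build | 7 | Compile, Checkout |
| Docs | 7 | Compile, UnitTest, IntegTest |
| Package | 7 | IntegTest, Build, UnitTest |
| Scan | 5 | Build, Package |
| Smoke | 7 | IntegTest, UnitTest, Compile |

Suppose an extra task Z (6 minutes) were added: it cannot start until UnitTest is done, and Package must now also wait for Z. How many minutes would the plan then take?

Originally the plan takes 28 minutes.
With Z inserted, Package now waits for max(IntegTest, Build, UnitTest, Z).
New critical path: Checkout→Build→Package→Scan = 9+7+7+5 = 28 ⇒ 28 minutes.

28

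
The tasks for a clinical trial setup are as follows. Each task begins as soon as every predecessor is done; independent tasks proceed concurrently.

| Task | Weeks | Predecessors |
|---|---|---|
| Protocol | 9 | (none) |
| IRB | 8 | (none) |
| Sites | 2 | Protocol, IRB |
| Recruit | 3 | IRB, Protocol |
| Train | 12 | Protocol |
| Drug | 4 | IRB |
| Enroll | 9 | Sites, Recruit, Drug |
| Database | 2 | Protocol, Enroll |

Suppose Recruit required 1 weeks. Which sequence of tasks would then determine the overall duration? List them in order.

IRB, Drug, Enroll, Database

The binding path is Protocol→Recruit→Enroll→Database = 9+3+9+2 = 23; finish at 23 weeks.
Recruit is on the critical path; changing it to 1 makes that path 21 weeks.
The binding chain switches to IRB→Drug→Enroll→Database = 8+4+9+2 = 23; finish 23 weeks.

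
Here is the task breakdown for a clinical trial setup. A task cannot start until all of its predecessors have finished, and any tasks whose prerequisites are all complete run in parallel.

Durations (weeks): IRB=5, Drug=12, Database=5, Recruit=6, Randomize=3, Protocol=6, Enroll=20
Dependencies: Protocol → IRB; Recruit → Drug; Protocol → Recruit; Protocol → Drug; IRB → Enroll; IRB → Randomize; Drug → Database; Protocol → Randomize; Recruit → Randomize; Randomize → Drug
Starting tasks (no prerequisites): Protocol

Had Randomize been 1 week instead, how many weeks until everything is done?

Baseline: Protocol→Recruit→Randomize→Drug→Database = 6+6+3+12+5 = 32 → 32 weeks.
Since Randomize is critical, the -2 change carries straight to that chain (now 30 weeks).
New critical path: Protocol→IRB→Enroll = 6+5+20 = 31 ⇒ 31 weeks.

31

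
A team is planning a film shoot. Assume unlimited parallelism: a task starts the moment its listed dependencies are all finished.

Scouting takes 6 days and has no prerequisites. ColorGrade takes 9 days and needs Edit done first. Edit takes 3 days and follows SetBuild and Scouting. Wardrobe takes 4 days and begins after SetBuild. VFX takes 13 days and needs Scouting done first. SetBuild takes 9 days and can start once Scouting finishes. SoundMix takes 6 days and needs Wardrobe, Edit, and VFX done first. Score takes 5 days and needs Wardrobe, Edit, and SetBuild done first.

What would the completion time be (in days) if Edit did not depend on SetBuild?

Before: longest chain Scouting→SetBuild→Edit→ColorGrade = 6+9+3+9 = 27, finish 27.
Without SetBuild→Edit, Edit's earliest start moves from 15 to 6.
New critical path: Scouting→SetBuild→Wardrobe→SoundMix = 6+9+4+6 = 25 ⇒ 25 days.

25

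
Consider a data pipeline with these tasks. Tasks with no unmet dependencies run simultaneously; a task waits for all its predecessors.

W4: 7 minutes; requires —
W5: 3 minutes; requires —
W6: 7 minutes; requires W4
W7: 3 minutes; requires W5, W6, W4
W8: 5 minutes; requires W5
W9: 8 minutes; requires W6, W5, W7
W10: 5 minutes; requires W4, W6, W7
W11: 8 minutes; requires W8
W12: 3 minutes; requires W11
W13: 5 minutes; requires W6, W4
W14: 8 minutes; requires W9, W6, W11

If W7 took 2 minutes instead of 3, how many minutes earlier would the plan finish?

Baseline: W4→W6→W7→W9→W14 = 7+7+3+8+8 = 33 → 33 minutes.
Since W7 is critical, the -1 change carries straight to that chain (now 32 minutes).
That remains the longest chain; total 32 minutes.
Change in finish: 32 − 33 = -1 minutes.

1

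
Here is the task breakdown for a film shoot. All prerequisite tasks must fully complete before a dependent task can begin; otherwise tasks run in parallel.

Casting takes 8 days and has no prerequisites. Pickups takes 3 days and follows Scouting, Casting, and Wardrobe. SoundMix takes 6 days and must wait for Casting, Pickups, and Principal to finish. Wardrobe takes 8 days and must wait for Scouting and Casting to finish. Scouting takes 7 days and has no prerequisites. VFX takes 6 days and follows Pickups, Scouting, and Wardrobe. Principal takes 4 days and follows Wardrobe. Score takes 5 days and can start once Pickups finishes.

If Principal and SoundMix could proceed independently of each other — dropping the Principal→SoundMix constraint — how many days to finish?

25

Before: longest chain Casting→Wardrobe→Principal→SoundMix = 8+8+4+6 = 26, finish 26.
Without Principal→SoundMix, SoundMix's earliest start moves from 20 to 19.
New critical path: Casting→Wardrobe→Pickups→VFX = 8+8+3+6 = 25 ⇒ 25 days.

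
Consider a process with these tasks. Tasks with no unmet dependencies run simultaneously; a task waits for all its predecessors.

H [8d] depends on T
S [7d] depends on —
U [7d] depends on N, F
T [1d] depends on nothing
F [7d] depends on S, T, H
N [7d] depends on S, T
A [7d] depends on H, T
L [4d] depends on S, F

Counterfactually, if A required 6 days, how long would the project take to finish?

23

The binding path is T→H→F→U = 1+8+7+7 = 23; finish at 23 days.
A has 7 days of float (longest path through it is 16).
The critical path is still T→H→F→U; finish is now 23 days.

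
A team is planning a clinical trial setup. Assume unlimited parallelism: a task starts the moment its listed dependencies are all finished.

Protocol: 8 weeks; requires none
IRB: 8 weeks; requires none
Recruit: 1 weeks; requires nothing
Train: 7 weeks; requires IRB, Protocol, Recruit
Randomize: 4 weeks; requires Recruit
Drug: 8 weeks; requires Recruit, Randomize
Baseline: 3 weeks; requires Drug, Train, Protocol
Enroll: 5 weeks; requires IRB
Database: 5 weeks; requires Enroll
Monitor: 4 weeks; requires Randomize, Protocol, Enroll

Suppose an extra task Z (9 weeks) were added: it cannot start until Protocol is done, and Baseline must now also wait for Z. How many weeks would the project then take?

Originally the project takes 18 weeks.
With Z inserted, Baseline now waits for max(Drug, Train, Protocol, Z).
New critical path: Protocol→Z→Baseline = 8+9+3 = 20 ⇒ 20 weeks.

20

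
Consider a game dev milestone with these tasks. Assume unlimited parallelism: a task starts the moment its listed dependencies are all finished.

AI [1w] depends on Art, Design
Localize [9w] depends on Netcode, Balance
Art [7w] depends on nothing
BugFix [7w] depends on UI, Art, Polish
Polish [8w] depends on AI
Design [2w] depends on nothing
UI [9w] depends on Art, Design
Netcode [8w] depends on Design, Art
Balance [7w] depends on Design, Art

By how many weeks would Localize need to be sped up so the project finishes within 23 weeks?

Current finish: 24 weeks; target: 23.
Localize is on every critical path, so each week cut from Localize cuts the finish by one (this holds down to a finish of 23).
Need 24 − 23 = 1 week off Localize → Localize becomes 8 weeks, finish becomes 23.

1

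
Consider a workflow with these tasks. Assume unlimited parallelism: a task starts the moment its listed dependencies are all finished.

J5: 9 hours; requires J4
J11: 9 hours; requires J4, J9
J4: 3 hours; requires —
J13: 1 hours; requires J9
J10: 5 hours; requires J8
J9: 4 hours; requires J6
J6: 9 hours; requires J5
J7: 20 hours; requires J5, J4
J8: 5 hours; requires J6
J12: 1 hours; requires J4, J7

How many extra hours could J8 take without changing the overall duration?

3

J4→J5→J6→J9→J11 = 3+9+9+4+9 = 34 sets the makespan at 34 hours.
The longest chain containing J8 totals 31 hours.
Float = 34 − 31 = 3.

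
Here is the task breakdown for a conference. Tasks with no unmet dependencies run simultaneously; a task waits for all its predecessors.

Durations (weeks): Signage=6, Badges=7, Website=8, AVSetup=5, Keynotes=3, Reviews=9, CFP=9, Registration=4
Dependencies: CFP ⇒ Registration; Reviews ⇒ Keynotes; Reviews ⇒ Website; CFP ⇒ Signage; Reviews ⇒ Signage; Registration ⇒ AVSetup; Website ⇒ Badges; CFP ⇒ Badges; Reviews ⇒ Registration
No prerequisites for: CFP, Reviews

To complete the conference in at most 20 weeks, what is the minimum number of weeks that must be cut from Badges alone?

Current finish: 24 weeks; target: 20.
Badges is on every critical path, so each week cut from Badges cuts the finish by one (this holds down to a finish of 18).
Need 24 − 20 = 4 weeks off Badges → Badges becomes 3 weeks, finish becomes 20.

4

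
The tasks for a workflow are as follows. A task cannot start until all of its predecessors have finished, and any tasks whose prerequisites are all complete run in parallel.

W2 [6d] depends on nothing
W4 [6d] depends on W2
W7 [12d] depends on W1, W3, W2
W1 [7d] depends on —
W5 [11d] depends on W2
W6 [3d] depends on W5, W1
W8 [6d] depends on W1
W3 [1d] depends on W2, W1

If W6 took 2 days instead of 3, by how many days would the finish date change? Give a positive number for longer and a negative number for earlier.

The binding path is W2→W5→W6 = 6+11+3 = 20; finish at 20 days.
W6 is on the critical path; changing it to 2 makes that path 19 days.
Now W1→W3→W7 = 7+1+12 = 20 is longest, so the finish becomes 20 days.
Change in finish: 20 − 20 = +0 days.

0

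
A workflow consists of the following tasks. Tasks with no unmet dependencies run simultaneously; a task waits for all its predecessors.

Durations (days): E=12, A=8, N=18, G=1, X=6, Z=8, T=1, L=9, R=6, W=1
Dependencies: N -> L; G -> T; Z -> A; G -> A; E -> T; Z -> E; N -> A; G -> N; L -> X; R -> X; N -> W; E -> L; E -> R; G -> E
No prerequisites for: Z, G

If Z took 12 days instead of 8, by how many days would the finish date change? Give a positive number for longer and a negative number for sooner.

4

The binding path is Z→E→L→X = 8+12+9+6 = 35; finish at 35 days.
Since Z is critical, the +4 change carries straight to that chain (now 39 days).
No other chain overtakes it, so the finish is 39 days.
Change in finish: 39 − 35 = +4 days.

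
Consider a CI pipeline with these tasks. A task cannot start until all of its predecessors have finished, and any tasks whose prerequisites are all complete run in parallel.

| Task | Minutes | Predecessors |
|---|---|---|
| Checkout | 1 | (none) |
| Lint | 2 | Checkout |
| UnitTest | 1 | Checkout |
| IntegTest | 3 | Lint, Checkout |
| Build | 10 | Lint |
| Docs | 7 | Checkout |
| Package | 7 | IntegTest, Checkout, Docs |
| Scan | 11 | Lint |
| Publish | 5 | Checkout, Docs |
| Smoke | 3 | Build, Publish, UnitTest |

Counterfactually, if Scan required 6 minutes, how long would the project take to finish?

Baseline: Checkout→Lint→Build→Smoke = 1+2+10+3 = 16 → 16 minutes.
Scan has 2 minutes of float (longest path through it is 14).
That remains the longest chain; total 16 minutes.

16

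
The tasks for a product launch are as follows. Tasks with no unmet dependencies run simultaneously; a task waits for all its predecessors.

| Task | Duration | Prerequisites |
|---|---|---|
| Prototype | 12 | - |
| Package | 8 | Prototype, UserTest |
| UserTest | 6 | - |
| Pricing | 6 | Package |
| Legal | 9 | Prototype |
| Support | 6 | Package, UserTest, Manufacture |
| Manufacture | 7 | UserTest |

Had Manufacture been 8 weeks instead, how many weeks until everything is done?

26

Actual critical path: Prototype→Package→Pricing = 12+8+6 = 26 ⇒ 26 weeks.
The longest path through Manufacture is only 19 weeks, so Manufacture has float 7.
That remains the longest chain; total 26 weeks.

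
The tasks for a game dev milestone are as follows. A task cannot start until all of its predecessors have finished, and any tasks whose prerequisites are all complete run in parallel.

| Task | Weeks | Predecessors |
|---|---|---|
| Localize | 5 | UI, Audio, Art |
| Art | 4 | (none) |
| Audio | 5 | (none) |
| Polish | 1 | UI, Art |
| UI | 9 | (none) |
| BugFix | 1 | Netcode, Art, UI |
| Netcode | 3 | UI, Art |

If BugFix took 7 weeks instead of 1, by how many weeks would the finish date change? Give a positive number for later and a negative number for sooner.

5

Critical path before the change: UI→Localize = 9+5 = 14 giving 14 weeks.
BugFix is off the critical path — its longest chain is 13 weeks, giving 1 of slack.
Now UI→Netcode→BugFix = 9+3+7 = 19 is longest, so the finish becomes 19 weeks.
Change in finish: 19 − 14 = +5 weeks.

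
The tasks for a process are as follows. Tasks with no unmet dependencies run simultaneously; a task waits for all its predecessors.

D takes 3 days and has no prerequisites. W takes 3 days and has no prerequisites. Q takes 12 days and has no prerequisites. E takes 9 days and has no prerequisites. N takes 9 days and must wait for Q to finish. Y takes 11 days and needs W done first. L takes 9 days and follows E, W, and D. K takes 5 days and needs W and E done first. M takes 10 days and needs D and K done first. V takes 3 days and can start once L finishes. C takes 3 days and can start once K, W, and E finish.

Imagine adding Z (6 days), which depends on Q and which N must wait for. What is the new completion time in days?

Originally the process takes 24 days.
With Z inserted, N now waits for max(Q, Z).
New critical path: Q→Z→N = 12+6+9 = 27 ⇒ 27 days.

27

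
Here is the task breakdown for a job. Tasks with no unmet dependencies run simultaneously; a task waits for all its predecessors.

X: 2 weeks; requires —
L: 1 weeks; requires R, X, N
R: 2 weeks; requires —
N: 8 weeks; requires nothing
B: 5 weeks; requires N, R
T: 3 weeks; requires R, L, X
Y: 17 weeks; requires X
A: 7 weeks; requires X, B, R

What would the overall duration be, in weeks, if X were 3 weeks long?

20

Actual critical path: N→B→A = 8+5+7 = 20 ⇒ 20 weeks.
The longest path through X is only 19 weeks, so X has float 1.
No other chain overtakes it, so the finish is 20 weeks.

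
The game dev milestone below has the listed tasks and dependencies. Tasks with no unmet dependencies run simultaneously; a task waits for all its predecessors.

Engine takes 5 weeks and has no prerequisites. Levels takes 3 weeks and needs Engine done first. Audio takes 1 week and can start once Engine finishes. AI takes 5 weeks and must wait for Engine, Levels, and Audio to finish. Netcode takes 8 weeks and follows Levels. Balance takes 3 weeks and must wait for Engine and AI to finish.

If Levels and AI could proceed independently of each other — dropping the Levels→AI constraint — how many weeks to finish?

16

With the dependency in place, Engine→Levels→AI→Balance = 5+3+5+3 = 16 sets the finish at 16 weeks.
Without Levels→AI, AI's earliest start moves from 8 to 6.
New critical path: Engine→Levels→Netcode = 5+3+8 = 16 ⇒ 16 weeks.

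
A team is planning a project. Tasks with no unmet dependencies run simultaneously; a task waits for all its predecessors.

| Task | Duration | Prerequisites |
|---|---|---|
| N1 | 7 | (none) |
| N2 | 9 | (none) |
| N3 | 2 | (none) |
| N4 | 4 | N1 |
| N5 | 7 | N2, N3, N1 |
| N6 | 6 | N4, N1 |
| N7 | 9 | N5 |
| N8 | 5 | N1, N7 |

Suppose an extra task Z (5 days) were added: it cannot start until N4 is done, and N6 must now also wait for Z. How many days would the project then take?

Originally the project takes 30 days.
With Z inserted, N6 now waits for max(N4, N1, Z).
New critical path: N2→N5→N7→N8 = 9+7+9+5 = 30 ⇒ 30 days.

30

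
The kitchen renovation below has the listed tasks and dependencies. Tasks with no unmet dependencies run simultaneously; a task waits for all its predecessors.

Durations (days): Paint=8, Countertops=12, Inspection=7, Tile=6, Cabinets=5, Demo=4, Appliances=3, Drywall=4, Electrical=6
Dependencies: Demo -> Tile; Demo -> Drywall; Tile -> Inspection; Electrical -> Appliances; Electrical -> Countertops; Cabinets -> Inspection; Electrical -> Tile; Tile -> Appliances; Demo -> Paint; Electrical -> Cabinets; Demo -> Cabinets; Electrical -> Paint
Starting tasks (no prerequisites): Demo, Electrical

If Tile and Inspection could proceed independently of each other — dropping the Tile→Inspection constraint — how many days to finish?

With the dependency in place, Electrical→Tile→Inspection = 6+6+7 = 19 sets the finish at 19 days.
Without Tile→Inspection, Inspection's earliest start moves from 12 to 11.
New critical path: Electrical→Cabinets→Inspection = 6+5+7 = 18 ⇒ 18 days.

18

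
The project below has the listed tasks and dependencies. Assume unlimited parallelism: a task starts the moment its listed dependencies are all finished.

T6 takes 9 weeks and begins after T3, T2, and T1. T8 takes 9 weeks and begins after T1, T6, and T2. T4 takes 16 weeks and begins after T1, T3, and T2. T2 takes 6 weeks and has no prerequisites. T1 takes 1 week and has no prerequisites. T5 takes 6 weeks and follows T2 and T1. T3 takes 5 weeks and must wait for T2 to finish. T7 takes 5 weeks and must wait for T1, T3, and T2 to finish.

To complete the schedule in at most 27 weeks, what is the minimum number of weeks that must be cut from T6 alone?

Current finish: 29 weeks; target: 27.
T6 is on every critical path, so each week cut from T6 cuts the finish by one (this holds down to a finish of 27).
Need 29 − 27 = 2 weeks off T6 → T6 becomes 7 weeks, finish becomes 27.

2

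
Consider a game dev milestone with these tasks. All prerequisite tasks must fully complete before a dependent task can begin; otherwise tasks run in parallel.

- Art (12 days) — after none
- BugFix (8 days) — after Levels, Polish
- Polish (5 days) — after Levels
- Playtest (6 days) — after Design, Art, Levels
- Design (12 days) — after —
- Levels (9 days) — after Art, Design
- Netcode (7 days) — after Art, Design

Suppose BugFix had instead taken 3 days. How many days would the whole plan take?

As given, the longest chain is Design→Levels→Polish→BugFix = 12+9+5+8 = 34, so the finish is 34 days.
BugFix lies on that path, so at 3 days the path becomes 29 days.
No other chain overtakes it, so the finish is 29 days.

29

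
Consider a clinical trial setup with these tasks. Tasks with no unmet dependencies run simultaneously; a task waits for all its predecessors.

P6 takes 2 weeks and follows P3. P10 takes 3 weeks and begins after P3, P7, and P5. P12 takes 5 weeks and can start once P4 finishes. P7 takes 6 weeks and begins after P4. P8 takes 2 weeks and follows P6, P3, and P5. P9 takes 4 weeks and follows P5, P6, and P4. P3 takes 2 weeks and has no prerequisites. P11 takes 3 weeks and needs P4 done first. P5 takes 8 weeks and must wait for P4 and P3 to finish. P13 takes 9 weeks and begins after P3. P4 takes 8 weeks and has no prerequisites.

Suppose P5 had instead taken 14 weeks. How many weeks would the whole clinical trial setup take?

26

As given, the longest chain is P4→P5→P9 = 8+8+4 = 20, so the finish is 20 weeks.
Since P5 is critical, the +6 change carries straight to that chain (now 26 weeks).
The critical path is still P4→P5→P9; finish is now 26 weeks.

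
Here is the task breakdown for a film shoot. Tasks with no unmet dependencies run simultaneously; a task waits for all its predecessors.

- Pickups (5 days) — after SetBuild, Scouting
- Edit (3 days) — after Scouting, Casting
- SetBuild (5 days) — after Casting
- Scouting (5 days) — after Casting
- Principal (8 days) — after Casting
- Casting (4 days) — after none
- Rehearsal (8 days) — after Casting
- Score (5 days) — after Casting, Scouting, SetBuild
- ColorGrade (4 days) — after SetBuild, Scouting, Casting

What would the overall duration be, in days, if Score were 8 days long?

17

Actual critical path: Casting→Scouting→Score = 4+5+5 = 14 ⇒ 14 days.
Since Score is critical, the +3 change carries straight to that chain (now 17 days).
No other chain overtakes it, so the finish is 17 days.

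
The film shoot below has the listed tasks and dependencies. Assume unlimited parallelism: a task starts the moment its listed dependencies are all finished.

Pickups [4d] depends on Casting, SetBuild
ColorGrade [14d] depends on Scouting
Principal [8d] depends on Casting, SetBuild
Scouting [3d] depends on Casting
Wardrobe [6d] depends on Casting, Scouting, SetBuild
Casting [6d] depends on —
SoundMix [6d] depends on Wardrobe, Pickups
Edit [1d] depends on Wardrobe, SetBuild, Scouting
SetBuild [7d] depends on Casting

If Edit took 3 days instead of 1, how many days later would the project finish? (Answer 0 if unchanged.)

0

Baseline: Casting→SetBuild→Wardrobe→SoundMix = 6+7+6+6 = 25 → 25 days.
The longest path through Edit is only 20 days, so Edit has float 5.
The critical path is still Casting→SetBuild→Wardrobe→SoundMix; finish is now 25 days.
Change in finish: 25 − 25 = +0 days.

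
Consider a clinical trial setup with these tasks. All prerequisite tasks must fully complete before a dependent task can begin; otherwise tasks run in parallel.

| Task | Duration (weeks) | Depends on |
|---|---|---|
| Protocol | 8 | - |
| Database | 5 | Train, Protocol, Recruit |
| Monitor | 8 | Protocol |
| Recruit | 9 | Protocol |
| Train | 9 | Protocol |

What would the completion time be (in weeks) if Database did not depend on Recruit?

22

With the dependency in place, Protocol→Recruit→Database = 8+9+5 = 22 sets the finish at 22 weeks.
Dropping Recruit→Database doesn't change Database's earliest start (17); another predecessor still binds.
New critical path: Protocol→Train→Database = 8+9+5 = 22 ⇒ 22 weeks.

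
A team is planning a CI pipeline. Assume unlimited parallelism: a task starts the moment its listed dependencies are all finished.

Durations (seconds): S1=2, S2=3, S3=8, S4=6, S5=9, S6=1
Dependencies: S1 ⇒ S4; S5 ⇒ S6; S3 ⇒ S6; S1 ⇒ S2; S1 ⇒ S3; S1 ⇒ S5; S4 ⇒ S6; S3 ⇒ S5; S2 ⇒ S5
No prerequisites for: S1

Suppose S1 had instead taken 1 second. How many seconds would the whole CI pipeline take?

19

The binding path is S1→S3→S5→S6 = 2+8+9+1 = 20; finish at 20 seconds.
Since S1 is critical, the -1 change carries straight to that chain (now 19 seconds).
That remains the longest chain; total 19 seconds.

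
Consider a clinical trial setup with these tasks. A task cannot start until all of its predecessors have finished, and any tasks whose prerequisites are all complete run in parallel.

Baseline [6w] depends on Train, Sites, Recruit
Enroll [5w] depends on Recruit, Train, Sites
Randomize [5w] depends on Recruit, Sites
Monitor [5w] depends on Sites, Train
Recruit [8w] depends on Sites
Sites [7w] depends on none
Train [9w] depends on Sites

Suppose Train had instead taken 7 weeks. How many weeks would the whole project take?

21

The binding path is Sites→Train→Baseline = 7+9+6 = 22; finish at 22 weeks.
Since Train is critical, the -2 change carries straight to that chain (now 20 weeks).
New critical path: Sites→Recruit→Baseline = 7+8+6 = 21 ⇒ 21 weeks.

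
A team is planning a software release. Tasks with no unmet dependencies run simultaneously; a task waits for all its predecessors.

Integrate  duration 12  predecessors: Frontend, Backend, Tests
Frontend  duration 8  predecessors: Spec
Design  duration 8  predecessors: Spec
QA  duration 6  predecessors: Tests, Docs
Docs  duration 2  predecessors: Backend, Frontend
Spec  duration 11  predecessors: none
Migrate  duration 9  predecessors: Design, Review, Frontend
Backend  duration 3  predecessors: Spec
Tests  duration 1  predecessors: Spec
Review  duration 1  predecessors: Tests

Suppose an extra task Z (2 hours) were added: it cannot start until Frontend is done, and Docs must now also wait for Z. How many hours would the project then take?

31

Originally the project takes 31 hours.
With Z inserted, Docs now waits for max(Backend, Frontend, Z).
New critical path: Spec→Frontend→Integrate = 11+8+12 = 31 ⇒ 31 hours.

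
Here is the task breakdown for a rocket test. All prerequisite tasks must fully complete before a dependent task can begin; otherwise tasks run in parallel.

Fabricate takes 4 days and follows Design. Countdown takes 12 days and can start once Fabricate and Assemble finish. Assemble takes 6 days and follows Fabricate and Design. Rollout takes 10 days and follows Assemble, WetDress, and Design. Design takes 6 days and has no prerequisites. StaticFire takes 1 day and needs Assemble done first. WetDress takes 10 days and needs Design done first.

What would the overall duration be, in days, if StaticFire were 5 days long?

Baseline: Design→Fabricate→Assemble→Countdown = 6+4+6+12 = 28 → 28 days.
StaticFire is off the critical path — its longest chain is 17 days, giving 11 of slack.
The critical path is still Design→Fabricate→Assemble→Countdown; finish is now 28 days.

28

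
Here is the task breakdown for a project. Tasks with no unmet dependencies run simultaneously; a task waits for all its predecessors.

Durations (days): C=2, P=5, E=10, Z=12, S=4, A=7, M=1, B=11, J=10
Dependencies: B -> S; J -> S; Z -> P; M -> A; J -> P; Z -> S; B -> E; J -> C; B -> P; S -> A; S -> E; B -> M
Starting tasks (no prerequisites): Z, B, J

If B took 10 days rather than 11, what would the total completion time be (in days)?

Baseline: Z→S→E = 12+4+10 = 26 → 26 days.
B has 1 day of float (longest path through it is 25).
No other chain overtakes it, so the finish is 26 days.

26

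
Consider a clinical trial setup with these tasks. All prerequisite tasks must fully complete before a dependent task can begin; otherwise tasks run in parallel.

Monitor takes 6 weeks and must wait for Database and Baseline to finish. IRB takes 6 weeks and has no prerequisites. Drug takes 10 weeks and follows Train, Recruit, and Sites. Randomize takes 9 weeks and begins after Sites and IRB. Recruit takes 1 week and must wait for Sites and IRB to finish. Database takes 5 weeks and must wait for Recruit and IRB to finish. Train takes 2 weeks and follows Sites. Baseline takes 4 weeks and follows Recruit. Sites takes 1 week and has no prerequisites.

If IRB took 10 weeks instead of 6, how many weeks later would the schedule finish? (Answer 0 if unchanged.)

4

Baseline: IRB→Recruit→Database→Monitor = 6+1+5+6 = 18 → 18 weeks.
Since IRB is critical, the +4 change carries straight to that chain (now 22 weeks).
The critical path is still IRB→Recruit→Database→Monitor; finish is now 22 weeks.
Change in finish: 22 − 18 = +4 weeks.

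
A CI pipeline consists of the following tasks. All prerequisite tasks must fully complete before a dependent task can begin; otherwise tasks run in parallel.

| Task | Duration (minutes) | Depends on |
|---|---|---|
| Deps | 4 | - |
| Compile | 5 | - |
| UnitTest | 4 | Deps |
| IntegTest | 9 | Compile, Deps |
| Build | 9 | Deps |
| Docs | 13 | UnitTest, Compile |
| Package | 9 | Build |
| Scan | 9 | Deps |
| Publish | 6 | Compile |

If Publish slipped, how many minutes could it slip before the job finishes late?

Deps→Build→Package = 4+9+9 = 22 sets the makespan at 22 minutes.
Longest path through Publish: 11 minutes (earliest finish 11, latest finish 22).
Slack of Publish = 16 − 5 = 11 minutes.

11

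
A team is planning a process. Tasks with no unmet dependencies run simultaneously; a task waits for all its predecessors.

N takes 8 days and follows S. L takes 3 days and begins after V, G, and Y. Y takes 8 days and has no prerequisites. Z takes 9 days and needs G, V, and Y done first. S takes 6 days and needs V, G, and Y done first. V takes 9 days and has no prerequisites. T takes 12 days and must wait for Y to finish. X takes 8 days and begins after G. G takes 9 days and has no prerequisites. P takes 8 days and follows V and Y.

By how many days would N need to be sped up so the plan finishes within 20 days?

Current finish: 23 days; target: 20.
N is on every critical path, so each day cut from N cuts the finish by one (this holds down to a finish of 20).
Need 23 − 20 = 3 days off N → N becomes 5 days, finish becomes 20.

3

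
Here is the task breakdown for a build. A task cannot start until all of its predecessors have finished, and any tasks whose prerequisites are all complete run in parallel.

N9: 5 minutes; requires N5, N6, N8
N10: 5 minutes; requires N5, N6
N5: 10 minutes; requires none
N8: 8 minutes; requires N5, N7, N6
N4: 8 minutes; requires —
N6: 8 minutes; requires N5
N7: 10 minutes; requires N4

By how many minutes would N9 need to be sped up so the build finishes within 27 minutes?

Current finish: 31 minutes; target: 27.
N9 is on every critical path, so each minute cut from N9 cuts the finish by one (this holds down to a finish of 27).
Need 31 − 27 = 4 minutes off N9 → N9 becomes 1 minute, finish becomes 27.

4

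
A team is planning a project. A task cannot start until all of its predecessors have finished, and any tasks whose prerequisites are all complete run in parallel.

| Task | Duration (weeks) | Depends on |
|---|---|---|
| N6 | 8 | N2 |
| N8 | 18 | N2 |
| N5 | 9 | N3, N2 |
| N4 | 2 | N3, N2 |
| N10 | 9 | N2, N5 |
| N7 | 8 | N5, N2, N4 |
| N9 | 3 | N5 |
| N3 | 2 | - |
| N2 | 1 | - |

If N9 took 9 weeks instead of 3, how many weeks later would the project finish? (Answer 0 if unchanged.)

Baseline: N3→N5→N10 = 2+9+9 = 20 → 20 weeks.
N9 has 6 weeks of float (longest path through it is 14).
Now N3→N5→N9 = 2+9+9 = 20 is longest, so the finish becomes 20 weeks.
Change in finish: 20 − 20 = +0 weeks.

0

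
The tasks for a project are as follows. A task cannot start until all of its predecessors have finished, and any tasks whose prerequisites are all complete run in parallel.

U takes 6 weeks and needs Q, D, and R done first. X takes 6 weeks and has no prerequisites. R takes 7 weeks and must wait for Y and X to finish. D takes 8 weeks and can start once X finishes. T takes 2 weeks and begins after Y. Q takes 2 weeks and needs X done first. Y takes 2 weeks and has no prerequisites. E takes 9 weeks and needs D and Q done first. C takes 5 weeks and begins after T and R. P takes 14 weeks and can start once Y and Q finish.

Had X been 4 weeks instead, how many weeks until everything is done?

21

Critical path before the change: X→D→E = 6+8+9 = 23 giving 23 weeks.
X is on the critical path; changing it to 4 makes that path 21 weeks.
The critical path is still X→D→E; finish is now 21 weeks.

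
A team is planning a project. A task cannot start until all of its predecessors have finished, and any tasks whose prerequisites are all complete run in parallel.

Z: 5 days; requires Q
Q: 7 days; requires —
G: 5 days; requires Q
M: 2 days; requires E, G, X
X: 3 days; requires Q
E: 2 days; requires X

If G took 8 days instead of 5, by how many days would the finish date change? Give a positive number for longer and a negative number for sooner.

3

The binding path is Q→G→M = 7+5+2 = 14; finish at 14 days.
G is on the critical path; changing it to 8 makes that path 17 days.
The critical path is still Q→G→M; finish is now 17 days.
Change in finish: 17 − 14 = +3 days.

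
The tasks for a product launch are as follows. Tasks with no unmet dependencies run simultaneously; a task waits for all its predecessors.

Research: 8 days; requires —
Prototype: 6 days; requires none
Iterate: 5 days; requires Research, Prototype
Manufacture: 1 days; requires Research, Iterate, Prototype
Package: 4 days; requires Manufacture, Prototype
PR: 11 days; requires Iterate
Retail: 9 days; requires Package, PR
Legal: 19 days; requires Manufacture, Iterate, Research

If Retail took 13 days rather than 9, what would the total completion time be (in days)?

37

The binding path is Research→Iterate→PR→Retail = 8+5+11+9 = 33; finish at 33 days.
Retail lies on that path, so at 13 days the path becomes 37 days.
No other chain overtakes it, so the finish is 37 days.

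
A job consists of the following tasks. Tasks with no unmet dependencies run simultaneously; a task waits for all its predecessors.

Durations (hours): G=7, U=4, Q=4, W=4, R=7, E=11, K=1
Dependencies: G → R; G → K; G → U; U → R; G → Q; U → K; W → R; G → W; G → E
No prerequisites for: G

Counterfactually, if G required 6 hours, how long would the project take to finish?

17

As given, the longest chain is G→U→R = 7+4+7 = 18, so the finish is 18 hours.
G lies on that path, so at 6 hours the path becomes 17 hours.
That remains the longest chain; total 17 hours.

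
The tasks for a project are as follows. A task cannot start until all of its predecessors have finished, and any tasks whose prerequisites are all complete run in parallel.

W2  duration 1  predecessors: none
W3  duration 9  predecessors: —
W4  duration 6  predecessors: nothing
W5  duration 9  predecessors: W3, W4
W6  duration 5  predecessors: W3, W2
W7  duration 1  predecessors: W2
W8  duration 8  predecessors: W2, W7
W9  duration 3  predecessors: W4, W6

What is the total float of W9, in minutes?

1

W3→W5 = 9+9 = 18 sets the makespan at 18 minutes.
The longest chain containing W9 totals 17 minutes.
Slack of W9 = 15 − 14 = 1 minute.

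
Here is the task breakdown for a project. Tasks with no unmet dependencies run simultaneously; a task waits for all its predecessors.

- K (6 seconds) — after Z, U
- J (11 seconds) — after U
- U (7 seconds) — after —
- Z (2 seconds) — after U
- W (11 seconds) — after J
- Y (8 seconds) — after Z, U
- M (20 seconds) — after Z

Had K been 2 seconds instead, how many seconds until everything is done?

29

The binding path is U→Z→M = 7+2+20 = 29; finish at 29 seconds.
K is off the critical path — its longest chain is 15 seconds, giving 14 of slack.
The critical path is still U→Z→M; finish is now 29 seconds.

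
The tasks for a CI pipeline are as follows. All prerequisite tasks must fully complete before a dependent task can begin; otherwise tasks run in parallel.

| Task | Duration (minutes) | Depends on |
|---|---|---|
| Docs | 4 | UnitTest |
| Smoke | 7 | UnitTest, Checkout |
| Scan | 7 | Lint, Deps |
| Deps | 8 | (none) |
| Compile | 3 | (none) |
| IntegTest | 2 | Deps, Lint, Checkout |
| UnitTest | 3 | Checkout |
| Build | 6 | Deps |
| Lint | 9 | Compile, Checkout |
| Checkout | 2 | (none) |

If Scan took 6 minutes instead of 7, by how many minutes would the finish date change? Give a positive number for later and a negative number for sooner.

-1

Baseline: Compile→Lint→Scan = 3+9+7 = 19 → 19 minutes.
Scan is on the critical path; changing it to 6 makes that path 18 minutes.
That remains the longest chain; total 18 minutes.
Change in finish: 18 − 19 = -1 minutes.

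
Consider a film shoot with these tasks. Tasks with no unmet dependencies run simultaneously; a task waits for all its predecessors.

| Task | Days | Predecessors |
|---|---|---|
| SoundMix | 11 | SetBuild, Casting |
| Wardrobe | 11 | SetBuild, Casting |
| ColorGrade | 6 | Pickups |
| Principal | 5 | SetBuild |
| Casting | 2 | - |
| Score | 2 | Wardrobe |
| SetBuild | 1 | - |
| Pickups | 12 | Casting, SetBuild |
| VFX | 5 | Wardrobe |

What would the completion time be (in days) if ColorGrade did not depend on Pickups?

18

With the dependency in place, Casting→Pickups→ColorGrade = 2+12+6 = 20 sets the finish at 20 days.
Without Pickups→ColorGrade, ColorGrade's earliest start moves from 14 to 0.
New critical path: Casting→Wardrobe→VFX = 2+11+5 = 18 ⇒ 18 days.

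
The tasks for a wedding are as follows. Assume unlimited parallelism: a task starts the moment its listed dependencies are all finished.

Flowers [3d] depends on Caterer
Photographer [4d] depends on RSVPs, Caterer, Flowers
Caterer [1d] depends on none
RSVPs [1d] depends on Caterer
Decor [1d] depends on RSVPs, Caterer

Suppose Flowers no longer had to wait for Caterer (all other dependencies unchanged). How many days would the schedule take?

Before: longest chain Caterer→Flowers→Photographer = 1+3+4 = 8, finish 8.
Without Caterer→Flowers, Flowers's earliest start moves from 1 to 0.
The longest chain is now Flowers→Photographer = 3+4 = 7, so the schedule takes 7 days.

7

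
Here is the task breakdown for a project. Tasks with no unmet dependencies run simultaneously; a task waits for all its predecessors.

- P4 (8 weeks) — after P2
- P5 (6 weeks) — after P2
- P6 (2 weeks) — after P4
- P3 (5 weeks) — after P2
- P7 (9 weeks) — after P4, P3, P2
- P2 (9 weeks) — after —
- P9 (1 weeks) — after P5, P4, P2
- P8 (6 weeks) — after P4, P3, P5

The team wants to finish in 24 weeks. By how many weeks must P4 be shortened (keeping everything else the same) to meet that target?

Current finish: 26 weeks; target: 24.
P4 is on every critical path, so each week cut from P4 cuts the finish by one (this holds down to a finish of 23).
Need 26 − 24 = 2 weeks off P4 → P4 becomes 6 weeks, finish becomes 24.

2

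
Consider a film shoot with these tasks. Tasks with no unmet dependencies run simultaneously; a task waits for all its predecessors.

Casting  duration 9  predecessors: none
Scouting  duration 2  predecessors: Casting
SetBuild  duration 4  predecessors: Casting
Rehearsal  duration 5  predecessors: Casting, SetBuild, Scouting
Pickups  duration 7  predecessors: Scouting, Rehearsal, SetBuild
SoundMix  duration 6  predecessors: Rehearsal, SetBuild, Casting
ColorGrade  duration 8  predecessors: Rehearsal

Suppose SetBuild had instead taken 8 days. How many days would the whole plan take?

30

Actual critical path: Casting→SetBuild→Rehearsal→ColorGrade = 9+4+5+8 = 26 ⇒ 26 days.
SetBuild is on the critical path; changing it to 8 makes that path 30 days.
The critical path is still Casting→SetBuild→Rehearsal→ColorGrade; finish is now 30 days.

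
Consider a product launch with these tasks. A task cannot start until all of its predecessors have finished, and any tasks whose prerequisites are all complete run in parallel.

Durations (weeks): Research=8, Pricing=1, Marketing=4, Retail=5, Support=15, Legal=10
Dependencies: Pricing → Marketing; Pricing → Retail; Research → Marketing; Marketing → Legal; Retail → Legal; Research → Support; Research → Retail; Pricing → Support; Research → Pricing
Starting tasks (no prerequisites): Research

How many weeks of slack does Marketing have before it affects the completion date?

1

Research→Pricing→Retail→Legal = 8+1+5+10 = 24 sets the makespan at 24 weeks.
Marketing finishes as early as 13 and must finish by 14.
Float = 24 − 23 = 1.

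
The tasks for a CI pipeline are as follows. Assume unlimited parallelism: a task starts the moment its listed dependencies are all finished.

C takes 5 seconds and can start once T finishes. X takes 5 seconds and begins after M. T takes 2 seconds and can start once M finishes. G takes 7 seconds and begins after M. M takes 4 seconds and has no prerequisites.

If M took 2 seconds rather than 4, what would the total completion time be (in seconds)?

9

Baseline: M→T→C = 4+2+5 = 11 → 11 seconds.
Since M is critical, the -2 change carries straight to that chain (now 9 seconds).
The critical path is still M→T→C; finish is now 9 seconds.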